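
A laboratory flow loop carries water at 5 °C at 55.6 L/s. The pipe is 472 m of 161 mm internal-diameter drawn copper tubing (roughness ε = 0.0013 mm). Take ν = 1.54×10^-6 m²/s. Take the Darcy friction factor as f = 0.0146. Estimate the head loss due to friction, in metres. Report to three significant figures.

h_f ≈ 16.3 m

V = 4Q/(πD²) = 4·0.0556/(π·0.161²) = 2.731 m/s
h_f = f(L/D)V²/(2g) = 0.01460·(472/0.161)·2.731²/(2·9.81) = 16.27 m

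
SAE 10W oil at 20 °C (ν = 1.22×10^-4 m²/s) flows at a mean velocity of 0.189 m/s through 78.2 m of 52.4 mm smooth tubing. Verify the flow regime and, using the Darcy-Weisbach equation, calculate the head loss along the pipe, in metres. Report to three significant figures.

h_f ≈ 2.14 m

Re = VD/ν = 0.189·0.05240/1.22×10^-4 = 81.2 → laminar (Re < 2300)
f = 64/Re = 0.7884
h_f = f(L/D)V²/(2g) = 0.7884·(78.2/0.05240)·0.189²/(2·9.81) = 2.142 m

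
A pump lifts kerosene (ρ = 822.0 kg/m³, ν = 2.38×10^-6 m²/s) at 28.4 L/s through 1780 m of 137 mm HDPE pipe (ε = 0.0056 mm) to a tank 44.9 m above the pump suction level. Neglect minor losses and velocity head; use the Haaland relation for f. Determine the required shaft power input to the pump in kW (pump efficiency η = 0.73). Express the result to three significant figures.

V = 4Q/(πD²) = 1.927 m/s; Re = 1.11×10^5; ε/D = 4.09×10^-5; f = 0.01763
h_f = f(L/D)V²/2g = 43.32 m
Total head H = z + h_f = 44.9 + 43.32 = 88.22 m
P_hyd = ρgQH = 822.0·9.81·0.0284·88.22 = 20.20 kW
P_shaft = P_hyd/η = 20.20/0.73 = 27.68 kW

P_shaft ≈ 27.7 kW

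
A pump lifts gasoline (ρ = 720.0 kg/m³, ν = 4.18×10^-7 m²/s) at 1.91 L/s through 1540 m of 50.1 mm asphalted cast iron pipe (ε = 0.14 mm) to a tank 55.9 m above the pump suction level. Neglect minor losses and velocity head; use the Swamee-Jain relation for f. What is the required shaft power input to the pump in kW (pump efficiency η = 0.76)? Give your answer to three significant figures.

V = 4Q/(πD²) = 0.9689 m/s; Re = 1.16×10^5; ε/D = 0.00279; f = 0.02707
h_f = f(L/D)V²/2g = 39.81 m
Total head H = z + h_f = 55.9 + 39.81 = 95.71 m
P_hyd = ρgQH = 720.0·9.81·0.00191·95.71 = 1.291 kW
P_shaft = P_hyd/η = 1.291/0.76 = 1.699 kW

P_shaft ≈ 1.70 kW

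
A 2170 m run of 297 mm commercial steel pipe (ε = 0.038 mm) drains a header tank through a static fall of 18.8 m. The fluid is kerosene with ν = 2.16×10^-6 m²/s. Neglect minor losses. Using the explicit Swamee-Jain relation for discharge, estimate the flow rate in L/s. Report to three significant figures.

Swamee-Jain (Type II): Q = -0.965·√(gD⁵h_f/L)·ln[ε/(3.7D) + √(3.17ν²L/(gD³h_f))]
√(gD⁵h_f/L) = √(9.81·0.297⁵·18.8/2170) = 0.01401
ε/(3.7D) = 3.46×10^-5; √(3.17ν²L/(gD³h_f)) = 8.15×10^-5
Q = -0.965·0.01401·ln(1.161×10^-4) = 0.1225 m³/s
Check: V = 1.77 m/s, Re = 2.43×10^5, f = 0.01615, h_f = 18.8 m ≈ 18.8 m ✓

Q ≈ 123 L/s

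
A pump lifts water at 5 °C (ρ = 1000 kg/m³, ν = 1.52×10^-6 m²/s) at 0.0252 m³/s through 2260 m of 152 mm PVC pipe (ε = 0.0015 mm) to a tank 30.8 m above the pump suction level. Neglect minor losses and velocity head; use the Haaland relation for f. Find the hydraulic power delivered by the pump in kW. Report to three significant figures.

V = 4Q/(πD²) = 1.389 m/s; Re = 1.39×10^5; ε/D = 9.87×10^-6; f = 0.01671
h_f = f(L/D)V²/2g = 24.42 m
Total head H = z + h_f = 30.8 + 24.42 = 55.22 m
P_hyd = ρgQH = 1000·9.81·0.0252·55.22 = 13.65 kW

P_hyd ≈ 13.7 kW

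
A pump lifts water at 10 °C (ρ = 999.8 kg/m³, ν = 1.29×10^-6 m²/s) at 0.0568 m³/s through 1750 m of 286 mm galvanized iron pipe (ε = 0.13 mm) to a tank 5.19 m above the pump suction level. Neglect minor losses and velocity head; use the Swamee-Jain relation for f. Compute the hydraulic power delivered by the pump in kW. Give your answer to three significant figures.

V = 4Q/(πD²) = 0.8842 m/s; Re = 1.96×10^5; ε/D = 4.55×10^-4; f = 0.01873
h_f = f(L/D)V²/2g = 4.565 m
Total head H = z + h_f = 5.19 + 4.565 = 9.755 m
P_hyd = ρgQH = 999.8·9.81·0.0568·9.755 = 5.435 kW

P_hyd ≈ 5.43 kW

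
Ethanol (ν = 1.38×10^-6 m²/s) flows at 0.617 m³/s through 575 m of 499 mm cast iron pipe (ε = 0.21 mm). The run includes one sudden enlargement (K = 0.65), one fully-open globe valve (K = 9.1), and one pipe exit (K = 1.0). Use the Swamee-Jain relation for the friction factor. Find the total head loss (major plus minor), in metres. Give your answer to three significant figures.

V = 4Q/(πD²) = 3.155 m/s; V²/2g = 0.5073 m
Re = 1.14×10^6, ε/D = 4.21×10^-4 → f = 0.01667 (Swamee-Jain)
Major: h_f = f(L/D)·V²/2g = 0.01667·1152·0.5073 = 9.744 m
Minor: ΣK = 10.8; h_m = ΣK·V²/2g = 5.454 m
Total H_L = 9.744 + 5.454 = 15.20 m

H_L ≈ 15.2 m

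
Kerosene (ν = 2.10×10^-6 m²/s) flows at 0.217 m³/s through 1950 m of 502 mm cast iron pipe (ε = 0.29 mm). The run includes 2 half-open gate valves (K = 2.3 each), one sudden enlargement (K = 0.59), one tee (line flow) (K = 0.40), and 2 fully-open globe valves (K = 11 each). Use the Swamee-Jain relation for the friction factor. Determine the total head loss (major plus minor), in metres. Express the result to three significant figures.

H_L ≈ 6.20 m

V = 4Q/(πD²) = 1.096 m/s; V²/2g = 0.06127 m
Re = 2.62×10^5, ε/D = 5.78×10^-4 → f = 0.01893 (Swamee-Jain)
Major: h_f = f(L/D)·V²/2g = 0.01893·3884·0.06127 = 4.506 m
Minor: ΣK = 27.6; h_m = ΣK·V²/2g = 1.690 m
Total H_L = 4.506 + 1.690 = 6.196 m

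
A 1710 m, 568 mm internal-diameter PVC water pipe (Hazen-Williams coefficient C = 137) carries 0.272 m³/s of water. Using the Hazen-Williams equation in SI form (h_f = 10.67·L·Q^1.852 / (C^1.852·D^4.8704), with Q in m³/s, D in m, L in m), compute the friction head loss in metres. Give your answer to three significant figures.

h_f = 10.67·1710·0.272^1.852 / (137^1.852·0.568^4.8704) = 2.839 m

h_f ≈ 2.84 m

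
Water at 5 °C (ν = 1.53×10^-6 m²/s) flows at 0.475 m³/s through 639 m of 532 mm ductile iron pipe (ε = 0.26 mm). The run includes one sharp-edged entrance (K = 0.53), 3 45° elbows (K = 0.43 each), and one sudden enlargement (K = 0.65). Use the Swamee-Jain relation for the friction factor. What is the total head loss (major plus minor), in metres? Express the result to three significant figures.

H_L ≈ 5.44 m

V = 4Q/(πD²) = 2.137 m/s; V²/2g = 0.2327 m
Re = 7.43×10^5, ε/D = 4.89×10^-4 → f = 0.01740 (Swamee-Jain)
Major: h_f = f(L/D)·V²/2g = 0.01740·1201·0.2327 = 4.864 m
Minor: ΣK = 2.47; h_m = ΣK·V²/2g = 0.5749 m
Total H_L = 4.864 + 0.5749 = 5.439 m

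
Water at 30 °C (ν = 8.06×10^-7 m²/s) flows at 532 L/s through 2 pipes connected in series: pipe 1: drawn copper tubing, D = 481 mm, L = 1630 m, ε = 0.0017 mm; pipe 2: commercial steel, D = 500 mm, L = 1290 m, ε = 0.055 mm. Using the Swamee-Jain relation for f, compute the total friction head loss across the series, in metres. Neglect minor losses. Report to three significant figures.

Pipe 1: V = 2.928 m/s, Re = 1.75×10^6, ε/D = 3.53×10^-6, f = 0.01072, h_1 = f(L/D)V²/2g = 15.86 m
Pipe 2: V = 2.709 m/s, Re = 1.68×10^6, ε/D = 1.10×10^-4, f = 0.01318, h_2 = f(L/D)V²/2g = 12.72 m
Series → Q common, losses add: H = Σh = 28.58 m

H ≈ 28.6 m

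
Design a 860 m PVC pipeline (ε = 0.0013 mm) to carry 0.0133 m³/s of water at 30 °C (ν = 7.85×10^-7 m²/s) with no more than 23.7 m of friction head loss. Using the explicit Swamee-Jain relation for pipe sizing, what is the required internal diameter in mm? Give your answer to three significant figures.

Swamee-Jain (Type III): D = 0.66·[ε^1.25·(LQ²/(gh_f))^4.75 + ν·Q^9.4·(L/(gh_f))^5.2]^0.04
LQ²/(gh_f) = 6.543×10^-4; L/(gh_f) = 3.699
Term 1 = ε^1.25·(…)^4.75 = 3.29×10^-23; Term 2 = ν·Q^9.4·(…)^5.2 = 1.63×10^-21
D = 0.66·(3.29×10^-23 + 1.63×10^-21)^0.04 = 0.09737 m = 97.4 mm
Check: V = 1.79 m/s, Re = 2.22×10^5, f = 0.01536, h_f = 22.1 m ≈ 23.7 m ✓

D ≈ 97.4 mm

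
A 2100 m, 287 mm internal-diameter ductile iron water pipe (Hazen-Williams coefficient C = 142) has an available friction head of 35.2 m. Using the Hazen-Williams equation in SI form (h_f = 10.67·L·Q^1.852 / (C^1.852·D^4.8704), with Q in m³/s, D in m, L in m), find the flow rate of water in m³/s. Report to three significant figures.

Q ≈ 0.163 m³/s

Rearranging: Q = [h_f·C^1.852·D^4.8704 / (10.67·L)]^(1/1.852)
Q = [35.2·142^1.852·0.287^4.8704 / (10.67·2100)]^0.540 = 0.1632 m³/s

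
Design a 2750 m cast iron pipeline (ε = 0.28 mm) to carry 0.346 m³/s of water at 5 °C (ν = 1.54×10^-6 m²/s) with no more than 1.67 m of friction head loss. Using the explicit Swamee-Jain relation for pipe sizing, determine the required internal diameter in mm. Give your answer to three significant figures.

Swamee-Jain (Type III): D = 0.66·[ε^1.25·(LQ²/(gh_f))^4.75 + ν·Q^9.4·(L/(gh_f))^5.2]^0.04
LQ²/(gh_f) = 20.10; L/(gh_f) = 167.9
Term 1 = ε^1.25·(…)^4.75 = 56.1; Term 2 = ν·Q^9.4·(…)^5.2 = 26.6
D = 0.66·(56.1 + 26.6)^0.04 = 0.7875 m = 787 mm
Check: V = 0.710 m/s, Re = 3.63×10^5, f = 0.01717, h_f = 1.54 m ≈ 1.67 m ✓

D ≈ 787 mm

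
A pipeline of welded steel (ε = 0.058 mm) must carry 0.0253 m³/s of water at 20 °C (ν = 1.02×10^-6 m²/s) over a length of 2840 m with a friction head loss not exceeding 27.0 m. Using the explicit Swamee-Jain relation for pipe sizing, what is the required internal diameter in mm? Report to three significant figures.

Swamee-Jain (Type III): D = 0.66·[ε^1.25·(LQ²/(gh_f))^4.75 + ν·Q^9.4·(L/(gh_f))^5.2]^0.04
LQ²/(gh_f) = 0.006863; L/(gh_f) = 10.72
Term 1 = ε^1.25·(…)^4.75 = 2.68×10^-16; Term 2 = ν·Q^9.4·(…)^5.2 = 2.27×10^-16
D = 0.66·(2.68×10^-16 + 2.27×10^-16)^0.04 = 0.1612 m = 161 mm
Check: V = 1.24 m/s, Re = 1.96×10^5, f = 0.01819, h_f = 25.1 m ≈ 27.0 m ✓

D ≈ 161 mm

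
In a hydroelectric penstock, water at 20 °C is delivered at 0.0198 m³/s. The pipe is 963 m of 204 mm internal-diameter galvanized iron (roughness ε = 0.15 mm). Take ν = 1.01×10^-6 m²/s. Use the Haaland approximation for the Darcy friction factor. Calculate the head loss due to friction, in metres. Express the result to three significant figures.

h_f ≈ 1.82 m

V = 4Q/(πD²) = 4·0.0198/(π·0.204²) = 0.6058 m/s
Re = VD/ν = 0.6058·0.204/1.01×10^-6 = 1.22×10^5 → turbulent
ε/D = 0.15/204 = 7.35×10^-4
Haaland: f = 0.02058
h_f = f(L/D)V²/(2g) = 0.02058·(963/0.204)·0.6058²/(2·9.81) = 1.817 m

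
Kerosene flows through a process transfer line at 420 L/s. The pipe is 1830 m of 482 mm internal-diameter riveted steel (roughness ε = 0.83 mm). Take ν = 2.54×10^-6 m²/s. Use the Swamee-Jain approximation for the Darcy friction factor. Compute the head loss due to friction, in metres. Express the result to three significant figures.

V = 4Q/(πD²) = 4·0.420/(π·0.482²) = 2.302 m/s
Re = VD/ν = 2.302·0.482/2.54×10^-6 = 4.37×10^5 → turbulent
ε/D = 0.83/482 = 0.00172
Swamee-Jain: f = 0.02310
h_f = f(L/D)V²/(2g) = 0.02310·(1830/0.482)·2.302²/(2·9.81) = 23.69 m

h_f ≈ 23.7 m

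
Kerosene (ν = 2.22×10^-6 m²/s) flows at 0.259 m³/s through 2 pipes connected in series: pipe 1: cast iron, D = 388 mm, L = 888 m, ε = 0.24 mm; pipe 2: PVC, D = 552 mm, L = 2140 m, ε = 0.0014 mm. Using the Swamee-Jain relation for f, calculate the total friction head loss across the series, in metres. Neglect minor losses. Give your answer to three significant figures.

H ≈ 13.9 m

Pipe 1: V = 2.191 m/s, Re = 3.83×10^5, ε/D = 6.19×10^-4, f = 0.01872, h_1 = f(L/D)V²/2g = 10.48 m
Pipe 2: V = 1.082 m/s, Re = 2.69×10^5, ε/D = 2.54×10^-6, f = 0.01470, h_2 = f(L/D)V²/2g = 3.402 m
Series → Q common, losses add: H = Σh = 13.88 m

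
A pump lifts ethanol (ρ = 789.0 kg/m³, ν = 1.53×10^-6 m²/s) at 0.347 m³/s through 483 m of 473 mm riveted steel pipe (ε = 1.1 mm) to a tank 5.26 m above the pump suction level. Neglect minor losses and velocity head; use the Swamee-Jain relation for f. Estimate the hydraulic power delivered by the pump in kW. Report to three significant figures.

V = 4Q/(πD²) = 1.975 m/s; Re = 6.11×10^5; ε/D = 0.00233; f = 0.02476
h_f = f(L/D)V²/2g = 5.025 m
Total head H = z + h_f = 5.26 + 5.025 = 10.28 m
P_hyd = ρgQH = 789.0·9.81·0.347·10.28 = 27.62 kW

P_hyd ≈ 27.6 kW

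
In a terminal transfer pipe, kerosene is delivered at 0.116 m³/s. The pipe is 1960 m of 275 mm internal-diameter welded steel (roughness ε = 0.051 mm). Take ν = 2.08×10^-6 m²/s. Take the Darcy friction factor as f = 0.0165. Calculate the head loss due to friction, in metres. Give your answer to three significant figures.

h_f ≈ 22.9 m

V = 4Q/(πD²) = 4·0.116/(π·0.275²) = 1.953 m/s
h_f = f(L/D)V²/(2g) = 0.01650·(1960/0.275)·1.953²/(2·9.81) = 22.86 m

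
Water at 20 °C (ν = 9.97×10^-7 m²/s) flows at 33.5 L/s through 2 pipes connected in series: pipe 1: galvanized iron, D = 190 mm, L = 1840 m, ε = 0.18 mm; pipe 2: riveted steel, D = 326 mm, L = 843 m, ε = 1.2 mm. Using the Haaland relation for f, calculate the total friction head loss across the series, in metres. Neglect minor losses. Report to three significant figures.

Pipe 1: V = 1.182 m/s, Re = 2.25×10^5, ε/D = 9.47×10^-4, f = 0.02057, h_1 = f(L/D)V²/2g = 14.17 m
Pipe 2: V = 0.4013 m/s, Re = 1.31×10^5, ε/D = 0.00368, f = 0.02858, h_2 = f(L/D)V²/2g = 0.6068 m
Series → Q common, losses add: H = Σh = 14.78 m

H ≈ 14.8 m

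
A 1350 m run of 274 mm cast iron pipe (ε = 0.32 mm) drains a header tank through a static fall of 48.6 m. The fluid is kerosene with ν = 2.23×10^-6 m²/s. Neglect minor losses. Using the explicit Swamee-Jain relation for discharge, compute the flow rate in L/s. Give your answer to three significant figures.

Q ≈ 179 L/s

Swamee-Jain (Type II): Q = -0.965·√(gD⁵h_f/L)·ln[ε/(3.7D) + √(3.17ν²L/(gD³h_f))]
√(gD⁵h_f/L) = √(9.81·0.274⁵·48.6/1350) = 0.02335
ε/(3.7D) = 3.16×10^-4; √(3.17ν²L/(gD³h_f)) = 4.66×10^-5
Q = -0.965·0.02335·ln(3.622×10^-4) = 0.1786 m³/s
Check: V = 3.03 m/s, Re = 3.72×10^5, f = 0.02125, h_f = 48.9 m ≈ 48.6 m ✓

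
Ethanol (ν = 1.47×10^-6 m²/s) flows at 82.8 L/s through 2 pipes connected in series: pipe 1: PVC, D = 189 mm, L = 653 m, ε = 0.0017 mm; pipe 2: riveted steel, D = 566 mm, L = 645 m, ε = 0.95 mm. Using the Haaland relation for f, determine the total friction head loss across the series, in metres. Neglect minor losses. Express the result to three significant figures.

H ≈ 21.3 m

Pipe 1: V = 2.951 m/s, Re = 3.79×10^5, ε/D = 8.99×10^-6, f = 0.01382, h_1 = f(L/D)V²/2g = 21.19 m
Pipe 2: V = 0.3291 m/s, Re = 1.27×10^5, ε/D = 0.00168, f = 0.02376, h_2 = f(L/D)V²/2g = 0.1495 m
Series → Q common, losses add: H = Σh = 21.34 m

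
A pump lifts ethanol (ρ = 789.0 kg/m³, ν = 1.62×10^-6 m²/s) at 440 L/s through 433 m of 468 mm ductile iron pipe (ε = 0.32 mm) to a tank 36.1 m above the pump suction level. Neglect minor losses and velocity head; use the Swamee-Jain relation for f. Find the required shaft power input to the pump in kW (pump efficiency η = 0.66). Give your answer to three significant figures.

P_shaft ≈ 216 kW

V = 4Q/(πD²) = 2.558 m/s; Re = 7.39×10^5; ε/D = 6.84×10^-4; f = 0.01858
h_f = f(L/D)V²/2g = 5.733 m
Total head H = z + h_f = 36.1 + 5.733 = 41.83 m
P_hyd = ρgQH = 789.0·9.81·0.440·41.83 = 142.5 kW
P_shaft = P_hyd/η = 142.5/0.66 = 215.9 kW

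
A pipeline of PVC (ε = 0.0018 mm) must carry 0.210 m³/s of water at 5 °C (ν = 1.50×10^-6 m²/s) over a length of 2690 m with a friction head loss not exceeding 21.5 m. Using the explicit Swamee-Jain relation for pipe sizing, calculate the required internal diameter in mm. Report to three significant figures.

D ≈ 365 mm

Swamee-Jain (Type III): D = 0.66·[ε^1.25·(LQ²/(gh_f))^4.75 + ν·Q^9.4·(L/(gh_f))^5.2]^0.04
LQ²/(gh_f) = 0.5624; L/(gh_f) = 12.75
Term 1 = ε^1.25·(…)^4.75 = 4.29×10^-9; Term 2 = ν·Q^9.4·(…)^5.2 = 3.58×10^-7
D = 0.66·(4.29×10^-9 + 3.58×10^-7)^0.04 = 0.3647 m = 365 mm
Check: V = 2.01 m/s, Re = 4.89×10^5, f = 0.01322, h_f = 20.1 m ≈ 21.5 m ✓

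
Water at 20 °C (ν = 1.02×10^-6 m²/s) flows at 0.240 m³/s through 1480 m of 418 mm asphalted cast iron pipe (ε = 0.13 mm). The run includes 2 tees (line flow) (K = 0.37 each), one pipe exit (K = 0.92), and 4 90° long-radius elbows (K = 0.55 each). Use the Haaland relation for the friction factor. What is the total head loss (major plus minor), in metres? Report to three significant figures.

H_L ≈ 9.39 m

V = 4Q/(πD²) = 1.749 m/s; V²/2g = 0.1559 m
Re = 7.17×10^5, ε/D = 3.11×10^-4 → f = 0.01592 (Haaland)
Major: h_f = f(L/D)·V²/2g = 0.01592·3541·0.1559 = 8.789 m
Minor: ΣK = 3.86; h_m = ΣK·V²/2g = 0.6018 m
Total H_L = 8.789 + 0.6018 = 9.391 m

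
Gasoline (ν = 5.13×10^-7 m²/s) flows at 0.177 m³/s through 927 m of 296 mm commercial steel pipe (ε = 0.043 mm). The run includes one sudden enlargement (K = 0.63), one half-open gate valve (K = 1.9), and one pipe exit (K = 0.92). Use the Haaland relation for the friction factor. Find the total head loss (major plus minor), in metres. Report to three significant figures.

H_L ≈ 15.6 m

V = 4Q/(πD²) = 2.572 m/s; V²/2g = 0.3372 m
Re = 1.48×10^6, ε/D = 1.45×10^-4 → f = 0.01364 (Haaland)
Major: h_f = f(L/D)·V²/2g = 0.01364·3132·0.3372 = 14.41 m
Minor: ΣK = 3.45; h_m = ΣK·V²/2g = 1.163 m
Total H_L = 14.41 + 1.163 = 15.57 m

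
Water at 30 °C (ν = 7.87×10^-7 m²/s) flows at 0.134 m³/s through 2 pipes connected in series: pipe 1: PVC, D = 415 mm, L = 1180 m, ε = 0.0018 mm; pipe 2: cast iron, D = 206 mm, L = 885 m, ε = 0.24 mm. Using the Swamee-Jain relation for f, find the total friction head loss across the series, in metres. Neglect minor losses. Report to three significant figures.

H ≈ 75.2 m

Pipe 1: V = 0.9906 m/s, Re = 5.22×10^5, ε/D = 4.34×10^-6, f = 0.01306, h_1 = f(L/D)V²/2g = 1.858 m
Pipe 2: V = 4.021 m/s, Re = 1.05×10^6, ε/D = 0.00117, f = 0.02073, h_2 = f(L/D)V²/2g = 73.37 m
Series → Q common, losses add: H = Σh = 75.23 m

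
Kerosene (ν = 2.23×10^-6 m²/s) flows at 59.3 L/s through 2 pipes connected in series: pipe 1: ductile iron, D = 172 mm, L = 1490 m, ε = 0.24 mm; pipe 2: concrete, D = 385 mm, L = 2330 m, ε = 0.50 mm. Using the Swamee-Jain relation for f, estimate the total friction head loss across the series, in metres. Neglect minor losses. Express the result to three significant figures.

Pipe 1: V = 2.552 m/s, Re = 1.97×10^5, ε/D = 0.00140, f = 0.02265, h_1 = f(L/D)V²/2g = 65.13 m
Pipe 2: V = 0.5094 m/s, Re = 8.79×10^4, ε/D = 0.00130, f = 0.02358, h_2 = f(L/D)V²/2g = 1.887 m
Series → Q common, losses add: H = Σh = 67.01 m

H ≈ 67.0 m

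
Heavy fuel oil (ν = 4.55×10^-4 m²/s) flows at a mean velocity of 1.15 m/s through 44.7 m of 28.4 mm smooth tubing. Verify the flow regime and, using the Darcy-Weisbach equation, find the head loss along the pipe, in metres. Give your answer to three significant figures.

h_f ≈ 94.6 m

Re = VD/ν = 1.15·0.02840/4.55×10^-4 = 71.8 → laminar (Re < 2300)
f = 64/Re = 0.8916
h_f = f(L/D)V²/(2g) = 0.8916·(44.7/0.02840)·1.15²/(2·9.81) = 94.59 m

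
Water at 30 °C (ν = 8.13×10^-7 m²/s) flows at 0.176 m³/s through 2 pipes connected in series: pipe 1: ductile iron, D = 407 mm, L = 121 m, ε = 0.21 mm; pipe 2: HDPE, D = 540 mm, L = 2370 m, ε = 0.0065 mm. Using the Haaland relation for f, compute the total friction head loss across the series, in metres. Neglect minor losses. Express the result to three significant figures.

H ≈ 2.22 m

Pipe 1: V = 1.353 m/s, Re = 6.77×10^5, ε/D = 5.16×10^-4, f = 0.01747, h_1 = f(L/D)V²/2g = 0.4846 m
Pipe 2: V = 0.7685 m/s, Re = 5.10×10^5, ε/D = 1.20×10^-5, f = 0.01315, h_2 = f(L/D)V²/2g = 1.738 m
Series → Q common, losses add: H = Σh = 2.222 m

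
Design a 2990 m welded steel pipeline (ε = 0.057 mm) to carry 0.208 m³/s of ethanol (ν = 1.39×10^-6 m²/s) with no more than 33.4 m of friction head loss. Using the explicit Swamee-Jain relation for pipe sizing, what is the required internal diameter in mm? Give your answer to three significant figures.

Swamee-Jain (Type III): D = 0.66·[ε^1.25·(LQ²/(gh_f))^4.75 + ν·Q^9.4·(L/(gh_f))^5.2]^0.04
LQ²/(gh_f) = 0.3948; L/(gh_f) = 9.125
Term 1 = ε^1.25·(…)^4.75 = 5.99×10^-8; Term 2 = ν·Q^9.4·(…)^5.2 = 5.32×10^-8
D = 0.66·(5.99×10^-8 + 5.32×10^-8)^0.04 = 0.3481 m = 348 mm
Check: V = 2.19 m/s, Re = 5.47×10^5, f = 0.01503, h_f = 31.4 m ≈ 33.4 m ✓

D ≈ 348 mm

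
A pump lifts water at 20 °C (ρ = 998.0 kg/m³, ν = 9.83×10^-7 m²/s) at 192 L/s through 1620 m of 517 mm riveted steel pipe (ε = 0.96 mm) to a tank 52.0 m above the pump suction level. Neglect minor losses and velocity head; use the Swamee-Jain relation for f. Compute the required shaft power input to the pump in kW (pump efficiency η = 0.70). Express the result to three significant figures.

P_shaft ≈ 148 kW

V = 4Q/(πD²) = 0.9146 m/s; Re = 4.81×10^5; ε/D = 0.00186; f = 0.02348
h_f = f(L/D)V²/2g = 3.137 m
Total head H = z + h_f = 52.0 + 3.137 = 55.14 m
P_hyd = ρgQH = 998.0·9.81·0.192·55.14 = 103.6 kW
P_shaft = P_hyd/η = 103.6/0.70 = 148.1 kW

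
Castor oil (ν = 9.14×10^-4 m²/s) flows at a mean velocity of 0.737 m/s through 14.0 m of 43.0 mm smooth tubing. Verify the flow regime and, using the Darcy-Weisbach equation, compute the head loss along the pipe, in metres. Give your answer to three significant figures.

Re = VD/ν = 0.737·0.04300/9.14×10^-4 = 34.7 → laminar (Re < 2300)
f = 64/Re = 1.846
h_f = f(L/D)V²/(2g) = 1.846·(14.0/0.04300)·0.737²/(2·9.81) = 16.64 m

h_f ≈ 16.6 m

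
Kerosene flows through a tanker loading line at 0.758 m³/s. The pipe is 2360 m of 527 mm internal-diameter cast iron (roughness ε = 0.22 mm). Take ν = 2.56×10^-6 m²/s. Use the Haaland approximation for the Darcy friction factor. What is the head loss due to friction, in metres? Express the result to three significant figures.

h_f ≈ 46.2 m

V = 4Q/(πD²) = 4·0.758/(π·0.527²) = 3.475 m/s
Re = VD/ν = 3.475·0.527/2.56×10^-6 = 7.15×10^5 → turbulent
ε/D = 0.22/527 = 4.17×10^-4
Haaland: f = 0.01676
h_f = f(L/D)V²/(2g) = 0.01676·(2360/0.527)·3.475²/(2·9.81) = 46.20 m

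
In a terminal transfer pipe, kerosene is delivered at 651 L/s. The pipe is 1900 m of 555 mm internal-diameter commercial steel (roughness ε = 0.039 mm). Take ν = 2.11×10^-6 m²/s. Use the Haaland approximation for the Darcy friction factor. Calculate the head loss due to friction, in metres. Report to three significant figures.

h_f ≈ 16.9 m

V = 4Q/(πD²) = 4·0.651/(π·0.555²) = 2.691 m/s
Re = VD/ν = 2.691·0.555/2.11×10^-6 = 7.08×10^5 → turbulent
ε/D = 0.039/555 = 7.03×10^-5
Haaland: f = 0.01334
h_f = f(L/D)V²/(2g) = 0.01334·(1900/0.555)·2.691²/(2·9.81) = 16.86 m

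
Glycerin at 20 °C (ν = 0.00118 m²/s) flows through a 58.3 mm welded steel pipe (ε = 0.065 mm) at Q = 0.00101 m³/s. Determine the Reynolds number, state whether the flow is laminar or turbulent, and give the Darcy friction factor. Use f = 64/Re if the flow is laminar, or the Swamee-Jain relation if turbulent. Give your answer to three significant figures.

V = 4Q/(πD²) = 0.3784 m/s
Re = VD/ν = 0.3784·0.0583/0.00118 = 18.7
Re < 2300 → laminar → f = 64/Re = 3.424

Re ≈ 18.7; laminar; f = 64/Re ≈ 3.42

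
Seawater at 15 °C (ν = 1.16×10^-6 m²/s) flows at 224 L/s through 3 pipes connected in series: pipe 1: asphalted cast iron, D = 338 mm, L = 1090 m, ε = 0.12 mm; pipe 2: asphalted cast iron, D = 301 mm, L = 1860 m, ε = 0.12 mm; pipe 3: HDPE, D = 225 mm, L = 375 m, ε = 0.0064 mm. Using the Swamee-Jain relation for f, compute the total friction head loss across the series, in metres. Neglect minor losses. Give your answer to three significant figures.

H ≈ 102 m

Pipe 1: V = 2.496 m/s, Re = 7.27×10^5, ε/D = 3.55×10^-4, f = 0.01645, h_1 = f(L/D)V²/2g = 16.85 m
Pipe 2: V = 3.148 m/s, Re = 8.17×10^5, ε/D = 3.99×10^-4, f = 0.01670, h_2 = f(L/D)V²/2g = 52.12 m
Pipe 3: V = 5.634 m/s, Re = 1.09×10^6, ε/D = 2.84×10^-5, f = 0.01212, h_3 = f(L/D)V²/2g = 32.69 m
Series → Q common, losses add: H = Σh = 101.7 m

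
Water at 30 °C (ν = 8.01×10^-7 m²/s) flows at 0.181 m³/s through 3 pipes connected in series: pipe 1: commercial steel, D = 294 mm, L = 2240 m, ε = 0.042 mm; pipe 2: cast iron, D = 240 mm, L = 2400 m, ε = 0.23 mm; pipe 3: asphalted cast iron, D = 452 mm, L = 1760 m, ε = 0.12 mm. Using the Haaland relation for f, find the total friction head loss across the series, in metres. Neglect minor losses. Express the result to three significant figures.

H ≈ 203 m

Pipe 1: V = 2.666 m/s, Re = 9.79×10^5, ε/D = 1.43×10^-4, f = 0.01394, h_1 = f(L/D)V²/2g = 38.47 m
Pipe 2: V = 4.001 m/s, Re = 1.20×10^6, ε/D = 9.58×10^-4, f = 0.01970, h_2 = f(L/D)V²/2g = 160.8 m
Pipe 3: V = 1.128 m/s, Re = 6.37×10^5, ε/D = 2.65×10^-4, f = 0.01563, h_3 = f(L/D)V²/2g = 3.946 m
Series → Q common, losses add: H = Σh = 203.2 m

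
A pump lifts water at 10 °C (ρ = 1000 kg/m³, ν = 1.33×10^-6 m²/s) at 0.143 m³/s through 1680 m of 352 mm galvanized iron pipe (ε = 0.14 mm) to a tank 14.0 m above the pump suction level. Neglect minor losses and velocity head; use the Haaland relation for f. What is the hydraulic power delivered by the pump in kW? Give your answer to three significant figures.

V = 4Q/(πD²) = 1.469 m/s; Re = 3.89×10^5; ε/D = 3.98×10^-4; f = 0.01714
h_f = f(L/D)V²/2g = 9.003 m
Total head H = z + h_f = 14.0 + 9.003 = 23.00 m
P_hyd = ρgQH = 1000·9.81·0.143·23.00 = 32.27 kW

P_hyd ≈ 32.3 kW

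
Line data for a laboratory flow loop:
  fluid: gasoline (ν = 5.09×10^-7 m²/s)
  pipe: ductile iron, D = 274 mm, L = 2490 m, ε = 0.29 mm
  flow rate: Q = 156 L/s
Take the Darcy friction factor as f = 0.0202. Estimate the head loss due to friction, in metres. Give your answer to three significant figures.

h_f ≈ 65.5 m

V = 4Q/(πD²) = 4·0.156/(π·0.274²) = 2.646 m/s
h_f = f(L/D)V²/(2g) = 0.02020·(2490/0.274)·2.646²/(2·9.81) = 65.49 m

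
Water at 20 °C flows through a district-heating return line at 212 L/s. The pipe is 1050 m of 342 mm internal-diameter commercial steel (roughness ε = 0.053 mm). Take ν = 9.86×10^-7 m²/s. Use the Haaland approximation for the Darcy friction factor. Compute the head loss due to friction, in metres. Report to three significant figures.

V = 4Q/(πD²) = 4·0.212/(π·0.342²) = 2.308 m/s
Re = VD/ν = 2.308·0.342/9.86×10^-7 = 8.00×10^5 → turbulent
ε/D = 0.053/342 = 1.55×10^-4
Haaland: f = 0.01428
h_f = f(L/D)V²/(2g) = 0.01428·(1050/0.342)·2.308²/(2·9.81) = 11.90 m

h_f ≈ 11.9 m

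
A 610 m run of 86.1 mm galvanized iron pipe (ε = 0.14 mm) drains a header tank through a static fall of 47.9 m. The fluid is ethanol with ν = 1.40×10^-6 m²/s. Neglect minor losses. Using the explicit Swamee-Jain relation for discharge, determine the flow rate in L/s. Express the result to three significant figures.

Swamee-Jain (Type II): Q = -0.965·√(gD⁵h_f/L)·ln[ε/(3.7D) + √(3.17ν²L/(gD³h_f))]
√(gD⁵h_f/L) = √(9.81·0.0861⁵·47.9/610) = 0.001909
ε/(3.7D) = 4.39×10^-4; √(3.17ν²L/(gD³h_f)) = 1.12×10^-4
Q = -0.965·0.001909·ln(5.519×10^-4) = 0.01382 m³/s
Check: V = 2.37 m/s, Re = 1.46×10^5, f = 0.02374, h_f = 48.3 m ≈ 47.9 m ✓

Q ≈ 13.8 L/s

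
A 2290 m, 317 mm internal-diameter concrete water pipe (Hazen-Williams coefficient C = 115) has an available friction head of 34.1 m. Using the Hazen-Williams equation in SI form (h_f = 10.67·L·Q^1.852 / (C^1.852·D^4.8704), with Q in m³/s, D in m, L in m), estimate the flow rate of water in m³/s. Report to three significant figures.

Q ≈ 0.161 m³/s

Rearranging: Q = [h_f·C^1.852·D^4.8704 / (10.67·L)]^(1/1.852)
Q = [34.1·115^1.852·0.317^4.8704 / (10.67·2290)]^0.540 = 0.1610 m³/s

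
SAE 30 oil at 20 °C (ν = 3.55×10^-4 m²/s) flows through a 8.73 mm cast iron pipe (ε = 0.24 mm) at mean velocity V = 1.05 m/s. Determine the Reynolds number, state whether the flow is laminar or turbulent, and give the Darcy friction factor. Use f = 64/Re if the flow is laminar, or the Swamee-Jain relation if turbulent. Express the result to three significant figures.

Re = VD/ν = 1.050·0.00873/3.55×10^-4 = 25.8
Re < 2300 → laminar → f = 64/Re = 2.479

Re ≈ 25.8; laminar; f = 64/Re ≈ 2.48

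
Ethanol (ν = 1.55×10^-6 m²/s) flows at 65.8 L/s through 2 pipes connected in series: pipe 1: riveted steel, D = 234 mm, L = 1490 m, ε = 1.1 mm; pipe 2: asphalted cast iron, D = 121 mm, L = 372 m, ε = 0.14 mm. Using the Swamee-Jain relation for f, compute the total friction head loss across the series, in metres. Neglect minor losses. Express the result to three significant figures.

H ≈ 131 m

Pipe 1: V = 1.530 m/s, Re = 2.31×10^5, ε/D = 0.00470, f = 0.03040, h_1 = f(L/D)V²/2g = 23.10 m
Pipe 2: V = 5.722 m/s, Re = 4.47×10^5, ε/D = 0.00116, f = 0.02108, h_2 = f(L/D)V²/2g = 108.2 m
Series → Q common, losses add: H = Σh = 131.3 m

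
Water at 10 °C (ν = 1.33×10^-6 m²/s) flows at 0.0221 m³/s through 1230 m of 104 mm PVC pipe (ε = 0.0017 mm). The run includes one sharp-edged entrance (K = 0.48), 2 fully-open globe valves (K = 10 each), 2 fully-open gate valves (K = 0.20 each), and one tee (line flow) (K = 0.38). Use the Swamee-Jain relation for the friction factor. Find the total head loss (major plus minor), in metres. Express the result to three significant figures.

H_L ≈ 71.1 m

V = 4Q/(πD²) = 2.602 m/s; V²/2g = 0.3450 m
Re = 2.03×10^5, ε/D = 1.63×10^-5 → f = 0.01563 (Swamee-Jain)
Major: h_f = f(L/D)·V²/2g = 0.01563·11827·0.3450 = 63.78 m
Minor: ΣK = 21.3; h_m = ΣK·V²/2g = 7.334 m
Total H_L = 63.78 + 7.334 = 71.11 m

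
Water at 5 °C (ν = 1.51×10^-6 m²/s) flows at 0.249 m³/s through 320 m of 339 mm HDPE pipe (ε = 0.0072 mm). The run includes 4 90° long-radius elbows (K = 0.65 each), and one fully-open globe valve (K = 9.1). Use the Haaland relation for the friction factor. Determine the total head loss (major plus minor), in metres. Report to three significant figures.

V = 4Q/(πD²) = 2.759 m/s; V²/2g = 0.3879 m
Re = 6.19×10^5, ε/D = 2.12×10^-5 → f = 0.01287 (Haaland)
Major: h_f = f(L/D)·V²/2g = 0.01287·944.0·0.3879 = 4.712 m
Minor: ΣK = 11.7; h_m = ΣK·V²/2g = 4.538 m
Total H_L = 4.712 + 4.538 = 9.250 m

H_L ≈ 9.25 m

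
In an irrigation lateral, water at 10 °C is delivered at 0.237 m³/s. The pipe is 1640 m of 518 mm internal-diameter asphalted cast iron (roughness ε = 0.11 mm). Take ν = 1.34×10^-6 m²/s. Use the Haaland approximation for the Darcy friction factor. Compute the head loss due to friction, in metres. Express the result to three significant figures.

V = 4Q/(πD²) = 4·0.237/(π·0.518²) = 1.125 m/s
Re = VD/ν = 1.125·0.518/1.34×10^-6 = 4.35×10^5 → turbulent
ε/D = 0.11/518 = 2.12×10^-4
Haaland: f = 0.01559
h_f = f(L/D)V²/(2g) = 0.01559·(1640/0.518)·1.125²/(2·9.81) = 3.181 m

h_f ≈ 3.18 m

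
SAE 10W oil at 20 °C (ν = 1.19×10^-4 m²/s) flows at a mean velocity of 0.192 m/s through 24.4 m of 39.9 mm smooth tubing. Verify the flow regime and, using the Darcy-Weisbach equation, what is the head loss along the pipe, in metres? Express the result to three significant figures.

Re = VD/ν = 0.192·0.03990/1.19×10^-4 = 64.4 → laminar (Re < 2300)
f = 64/Re = 0.9942
h_f = f(L/D)V²/(2g) = 0.9942·(24.4/0.03990)·0.192²/(2·9.81) = 1.142 m

h_f ≈ 1.14 m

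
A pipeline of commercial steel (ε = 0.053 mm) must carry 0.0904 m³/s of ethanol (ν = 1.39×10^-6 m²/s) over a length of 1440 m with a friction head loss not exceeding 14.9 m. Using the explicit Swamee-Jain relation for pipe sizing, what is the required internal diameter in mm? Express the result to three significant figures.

Swamee-Jain (Type III): D = 0.66·[ε^1.25·(LQ²/(gh_f))^4.75 + ν·Q^9.4·(L/(gh_f))^5.2]^0.04
LQ²/(gh_f) = 0.08051; L/(gh_f) = 9.852
Term 1 = ε^1.25·(…)^4.75 = 2.87×10^-11; Term 2 = ν·Q^9.4·(…)^5.2 = 3.14×10^-11
D = 0.66·(2.87×10^-11 + 3.14×10^-11)^0.04 = 0.2575 m = 257 mm
Check: V = 1.74 m/s, Re = 3.22×10^5, f = 0.01623, h_f = 14.0 m ≈ 14.9 m ✓

D ≈ 257 mm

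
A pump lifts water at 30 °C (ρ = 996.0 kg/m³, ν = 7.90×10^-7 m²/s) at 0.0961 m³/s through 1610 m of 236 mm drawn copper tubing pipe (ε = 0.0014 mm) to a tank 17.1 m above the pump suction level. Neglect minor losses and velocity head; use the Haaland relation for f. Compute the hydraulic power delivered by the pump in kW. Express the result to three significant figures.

P_hyd ≈ 35.8 kW

V = 4Q/(πD²) = 2.197 m/s; Re = 6.56×10^5; ε/D = 5.93×10^-6; f = 0.01253
h_f = f(L/D)V²/2g = 21.03 m
Total head H = z + h_f = 17.1 + 21.03 = 38.13 m
P_hyd = ρgQH = 996.0·9.81·0.0961·38.13 = 35.80 kW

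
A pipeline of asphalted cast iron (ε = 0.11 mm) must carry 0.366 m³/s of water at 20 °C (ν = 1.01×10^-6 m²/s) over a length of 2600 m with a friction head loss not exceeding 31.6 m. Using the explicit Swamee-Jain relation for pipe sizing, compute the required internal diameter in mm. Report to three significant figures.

D ≈ 432 mm

Swamee-Jain (Type III): D = 0.66·[ε^1.25·(LQ²/(gh_f))^4.75 + ν·Q^9.4·(L/(gh_f))^5.2]^0.04
LQ²/(gh_f) = 1.124; L/(gh_f) = 8.387
Term 1 = ε^1.25·(…)^4.75 = 1.96×10^-5; Term 2 = ν·Q^9.4·(…)^5.2 = 5.06×10^-6
D = 0.66·(1.96×10^-5 + 5.06×10^-6)^0.04 = 0.4317 m = 432 mm
Check: V = 2.50 m/s, Re = 1.07×10^6, f = 0.01529, h_f = 29.3 m ≈ 31.6 m ✓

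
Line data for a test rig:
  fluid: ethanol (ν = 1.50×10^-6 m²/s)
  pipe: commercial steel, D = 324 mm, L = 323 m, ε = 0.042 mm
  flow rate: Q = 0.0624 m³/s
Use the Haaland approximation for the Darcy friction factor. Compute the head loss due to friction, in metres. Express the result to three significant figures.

h_f ≈ 0.492 m

V = 4Q/(πD²) = 4·0.0624/(π·0.324²) = 0.7568 m/s
Re = VD/ν = 0.7568·0.324/1.50×10^-6 = 1.63×10^5 → turbulent
ε/D = 0.042/324 = 1.30×10^-4
Haaland: f = 0.01692
h_f = f(L/D)V²/(2g) = 0.01692·(323/0.324)·0.7568²/(2·9.81) = 0.4924 m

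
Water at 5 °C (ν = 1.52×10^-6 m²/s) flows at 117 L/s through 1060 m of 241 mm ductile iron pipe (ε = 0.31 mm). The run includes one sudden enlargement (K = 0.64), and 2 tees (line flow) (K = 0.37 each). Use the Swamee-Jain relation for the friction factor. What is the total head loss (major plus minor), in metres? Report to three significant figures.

H_L ≈ 32.4 m

V = 4Q/(πD²) = 2.565 m/s; V²/2g = 0.3353 m
Re = 4.07×10^5, ε/D = 0.00129 → f = 0.02164 (Swamee-Jain)
Major: h_f = f(L/D)·V²/2g = 0.02164·4398·0.3353 = 31.91 m
Minor: ΣK = 1.38; h_m = ΣK·V²/2g = 0.4627 m
Total H_L = 31.91 + 0.4627 = 32.37 m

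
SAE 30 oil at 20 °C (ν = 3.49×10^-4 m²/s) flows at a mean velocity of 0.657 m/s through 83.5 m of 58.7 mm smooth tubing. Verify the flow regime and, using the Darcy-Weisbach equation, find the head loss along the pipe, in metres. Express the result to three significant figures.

Re = VD/ν = 0.657·0.05870/3.49×10^-4 = 111 → laminar (Re < 2300)
f = 64/Re = 0.5792
h_f = f(L/D)V²/(2g) = 0.5792·(83.5/0.05870)·0.657²/(2·9.81) = 18.13 m

h_f ≈ 18.1 m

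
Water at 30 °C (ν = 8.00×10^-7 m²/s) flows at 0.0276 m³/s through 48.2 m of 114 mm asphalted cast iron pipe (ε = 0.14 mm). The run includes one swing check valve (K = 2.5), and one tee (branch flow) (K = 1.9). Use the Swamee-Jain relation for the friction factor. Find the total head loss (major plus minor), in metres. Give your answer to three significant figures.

V = 4Q/(πD²) = 2.704 m/s; V²/2g = 0.3727 m
Re = 3.85×10^5, ε/D = 0.00123 → f = 0.02145 (Swamee-Jain)
Major: h_f = f(L/D)·V²/2g = 0.02145·422.8·0.3727 = 3.380 m
Minor: ΣK = 4.40; h_m = ΣK·V²/2g = 1.640 m
Total H_L = 3.380 + 1.640 = 5.020 m

H_L ≈ 5.02 m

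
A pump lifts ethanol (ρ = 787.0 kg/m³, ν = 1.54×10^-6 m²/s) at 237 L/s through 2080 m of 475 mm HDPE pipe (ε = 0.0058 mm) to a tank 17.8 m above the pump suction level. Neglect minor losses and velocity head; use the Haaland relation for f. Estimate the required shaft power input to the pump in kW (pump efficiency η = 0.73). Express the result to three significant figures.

V = 4Q/(πD²) = 1.337 m/s; Re = 4.13×10^5; ε/D = 1.22×10^-5; f = 0.01365
h_f = f(L/D)V²/2g = 5.448 m
Total head H = z + h_f = 17.8 + 5.448 = 23.25 m
P_hyd = ρgQH = 787.0·9.81·0.237·23.25 = 42.54 kW
P_shaft = P_hyd/η = 42.54/0.73 = 58.27 kW

P_shaft ≈ 58.3 kW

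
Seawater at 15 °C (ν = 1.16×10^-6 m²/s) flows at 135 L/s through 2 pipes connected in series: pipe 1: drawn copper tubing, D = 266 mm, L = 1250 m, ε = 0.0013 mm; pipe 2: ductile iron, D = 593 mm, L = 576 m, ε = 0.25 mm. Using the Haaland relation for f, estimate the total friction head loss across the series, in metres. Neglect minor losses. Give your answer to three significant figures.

Pipe 1: V = 2.429 m/s, Re = 5.57×10^5, ε/D = 4.89×10^-6, f = 0.01287, h_1 = f(L/D)V²/2g = 18.19 m
Pipe 2: V = 0.4888 m/s, Re = 2.50×10^5, ε/D = 4.22×10^-4, f = 0.01786, h_2 = f(L/D)V²/2g = 0.2112 m
Series → Q common, losses add: H = Σh = 18.41 m

H ≈ 18.4 m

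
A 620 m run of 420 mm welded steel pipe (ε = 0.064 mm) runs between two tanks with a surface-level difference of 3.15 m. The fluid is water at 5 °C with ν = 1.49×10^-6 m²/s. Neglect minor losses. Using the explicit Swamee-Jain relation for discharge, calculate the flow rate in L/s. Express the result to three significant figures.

Swamee-Jain (Type II): Q = -0.965·√(gD⁵h_f/L)·ln[ε/(3.7D) + √(3.17ν²L/(gD³h_f))]
√(gD⁵h_f/L) = √(9.81·0.420⁵·3.15/620) = 0.02552
ε/(3.7D) = 4.12×10^-5; √(3.17ν²L/(gD³h_f)) = 4.37×10^-5
Q = -0.965·0.02552·ln(8.484×10^-5) = 0.2309 m³/s
Check: V = 1.67 m/s, Re = 4.70×10^5, f = 0.01514, h_f = 3.16 m ≈ 3.15 m ✓

Q ≈ 231 L/s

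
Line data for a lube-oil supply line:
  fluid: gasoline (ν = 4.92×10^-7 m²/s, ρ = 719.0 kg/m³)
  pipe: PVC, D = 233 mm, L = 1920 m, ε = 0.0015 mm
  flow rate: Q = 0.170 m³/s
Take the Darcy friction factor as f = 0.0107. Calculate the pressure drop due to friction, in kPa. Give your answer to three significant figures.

Δp ≈ 504 kPa

V = 4Q/(πD²) = 4·0.170/(π·0.233²) = 3.987 m/s
h_f = f(L/D)V²/(2g) = 0.01070·(1920/0.233)·3.987²/(2·9.81) = 71.44 m
Δp = ρg·h_f = 719.0·9.81·71.44 = 503.9 kPa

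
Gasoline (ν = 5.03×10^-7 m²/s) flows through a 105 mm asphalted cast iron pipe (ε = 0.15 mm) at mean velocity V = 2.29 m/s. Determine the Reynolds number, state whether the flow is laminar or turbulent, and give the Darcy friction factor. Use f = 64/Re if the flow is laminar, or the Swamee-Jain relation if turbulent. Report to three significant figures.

Re ≈ 4.78×10^5; turbulent; f ≈ 0.0221

Re = VD/ν = 2.290·0.105/5.03×10^-7 = 4.78×10^5
Re > 4000 → turbulent; ε/D = 0.00143
Swamee-Jain: f = 0.02207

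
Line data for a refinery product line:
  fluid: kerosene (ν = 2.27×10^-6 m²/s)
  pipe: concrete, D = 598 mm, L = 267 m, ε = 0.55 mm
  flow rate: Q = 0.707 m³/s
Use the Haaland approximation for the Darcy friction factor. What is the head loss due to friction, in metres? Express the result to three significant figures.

h_f ≈ 2.84 m

V = 4Q/(πD²) = 4·0.707/(π·0.598²) = 2.517 m/s
Re = VD/ν = 2.517·0.598/2.27×10^-6 = 6.63×10^5 → turbulent
ε/D = 0.55/598 = 9.20×10^-4
Haaland: f = 0.01970
h_f = f(L/D)V²/(2g) = 0.01970·(267/0.598)·2.517²/(2·9.81) = 2.841 m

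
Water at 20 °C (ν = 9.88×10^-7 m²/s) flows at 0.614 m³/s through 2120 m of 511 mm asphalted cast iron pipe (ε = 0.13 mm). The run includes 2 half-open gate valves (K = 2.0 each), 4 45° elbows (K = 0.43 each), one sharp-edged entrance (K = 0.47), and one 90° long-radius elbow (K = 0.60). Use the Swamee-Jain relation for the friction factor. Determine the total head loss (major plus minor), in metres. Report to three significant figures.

H_L ≈ 31.6 m

V = 4Q/(πD²) = 2.994 m/s; V²/2g = 0.4569 m
Re = 1.55×10^6, ε/D = 2.54×10^-4 → f = 0.01506 (Swamee-Jain)
Major: h_f = f(L/D)·V²/2g = 0.01506·4149·0.4569 = 28.54 m
Minor: ΣK = 6.79; h_m = ΣK·V²/2g = 3.102 m
Total H_L = 28.54 + 3.102 = 31.64 m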